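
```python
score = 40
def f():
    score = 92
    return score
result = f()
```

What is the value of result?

Step 1: Global score = 40.
Step 2: f() creates local score = 92, shadowing the global.
Step 3: Returns local score = 92. result = 92

The answer is 92.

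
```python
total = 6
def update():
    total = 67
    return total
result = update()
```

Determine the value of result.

Step 1: Global total = 6.
Step 2: update() creates local total = 67, shadowing the global.
Step 3: Returns local total = 67. result = 67

The answer is 67.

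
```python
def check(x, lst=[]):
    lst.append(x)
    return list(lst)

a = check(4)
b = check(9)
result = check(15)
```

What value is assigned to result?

Step 1: Default list is shared. list() creates copies for return values.
Step 2: Internal list grows: [4] -> [4, 9] -> [4, 9, 15].
Step 3: result = [4, 9, 15]

The answer is [4, 9, 15].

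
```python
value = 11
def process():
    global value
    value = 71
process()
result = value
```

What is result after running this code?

Step 1: value = 11 globally.
Step 2: process() declares global value and sets it to 71.
Step 3: After process(), global value = 71. result = 71

The answer is 71.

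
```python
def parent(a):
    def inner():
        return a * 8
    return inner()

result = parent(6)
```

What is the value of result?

Step 1: parent(6) binds parameter a = 6.
Step 2: inner() accesses a = 6 from enclosing scope.
Step 3: result = 6 * 8 = 48

The answer is 48.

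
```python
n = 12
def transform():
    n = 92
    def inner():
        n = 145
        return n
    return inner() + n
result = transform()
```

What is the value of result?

Step 1: transform() has local n = 92. inner() has local n = 145.
Step 2: inner() returns its local n = 145.
Step 3: transform() returns 145 + its own n (92) = 237

The answer is 237.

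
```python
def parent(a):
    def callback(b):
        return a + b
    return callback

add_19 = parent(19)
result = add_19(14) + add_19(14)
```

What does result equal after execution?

Step 1: add_19 captures a = 19.
Step 2: add_19(14) = 19 + 14 = 33, called twice.
Step 3: result = 33 + 33 = 66

The answer is 66.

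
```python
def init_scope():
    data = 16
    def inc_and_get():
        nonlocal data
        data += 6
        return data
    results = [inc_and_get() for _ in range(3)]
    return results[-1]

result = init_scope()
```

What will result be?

Step 1: data = 16.
Step 2: Three calls to inc_and_get(), each adding 6.
Step 3: Last value = 16 + 6 * 3 = 34

The answer is 34.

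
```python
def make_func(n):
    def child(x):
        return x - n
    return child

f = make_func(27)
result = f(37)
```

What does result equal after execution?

Step 1: make_func(27) creates a closure capturing n = 27.
Step 2: f(37) computes 37 - 27 = 10.
Step 3: result = 10

The answer is 10.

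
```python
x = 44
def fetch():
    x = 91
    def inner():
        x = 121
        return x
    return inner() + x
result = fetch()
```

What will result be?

Step 1: fetch() has local x = 91. inner() has local x = 121.
Step 2: inner() returns its local x = 121.
Step 3: fetch() returns 121 + its own x (91) = 212

The answer is 212.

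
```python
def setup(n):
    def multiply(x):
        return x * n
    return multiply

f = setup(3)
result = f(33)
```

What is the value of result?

Step 1: setup(3) returns multiply closure with n = 3.
Step 2: f(33) computes 33 * 3 = 99.
Step 3: result = 99

The answer is 99.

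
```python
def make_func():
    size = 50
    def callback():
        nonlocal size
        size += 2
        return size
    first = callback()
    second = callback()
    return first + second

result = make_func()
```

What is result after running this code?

Step 1: size starts at 50.
Step 2: First call: size = 50 + 2 = 52, returns 52.
Step 3: Second call: size = 52 + 2 = 54, returns 54.
Step 4: result = 52 + 54 = 106

The answer is 106.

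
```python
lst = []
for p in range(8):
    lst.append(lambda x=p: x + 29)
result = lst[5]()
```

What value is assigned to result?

Step 1: Default argument x=p captures p's value at definition time.
Step 2: lst[5] was defined when p = 5, so x defaults to 5.
Step 3: result = 5 + 29 = 34 (default arg fixes the late binding issue)

The answer is 34.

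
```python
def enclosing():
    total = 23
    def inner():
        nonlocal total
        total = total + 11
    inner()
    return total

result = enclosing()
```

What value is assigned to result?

Step 1: enclosing() sets total = 23.
Step 2: inner() uses nonlocal to modify total in enclosing's scope: total = 23 + 11 = 34.
Step 3: enclosing() returns the modified total = 34

The answer is 34.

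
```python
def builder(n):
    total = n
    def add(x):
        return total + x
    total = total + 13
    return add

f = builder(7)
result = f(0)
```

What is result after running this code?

Step 1: builder(7) sets total = 7, then total = 7 + 13 = 20.
Step 2: Closures capture by reference, so add sees total = 20.
Step 3: f(0) returns 20 + 0 = 20

The answer is 20.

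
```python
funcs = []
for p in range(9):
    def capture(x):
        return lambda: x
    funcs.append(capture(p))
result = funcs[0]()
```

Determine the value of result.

Step 1: capture(p) creates a new scope capturing x = p at call time.
Step 2: funcs[0] = capture(0), so its lambda captures x = 0.
Step 3: result = 0 (closure factory fixes late binding)

The answer is 0.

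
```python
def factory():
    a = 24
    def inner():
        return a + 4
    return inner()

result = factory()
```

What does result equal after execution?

Step 1: factory() defines a = 24.
Step 2: inner() reads a = 24 from enclosing scope, returns 24 + 4 = 28.
Step 3: result = 28

The answer is 28.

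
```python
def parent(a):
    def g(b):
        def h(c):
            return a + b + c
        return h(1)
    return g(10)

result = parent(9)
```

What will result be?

Step 1: a = 9, b = 10, c = 1 across three nested scopes.
Step 2: h() accesses all three via LEGB rule.
Step 3: result = 9 + 10 + 1 = 20

The answer is 20.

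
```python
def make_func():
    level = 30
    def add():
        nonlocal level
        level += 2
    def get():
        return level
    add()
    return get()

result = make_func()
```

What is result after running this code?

Step 1: level = 30. add() modifies it via nonlocal, get() reads it.
Step 2: add() makes level = 30 + 2 = 32.
Step 3: get() returns 32. result = 32

The answer is 32.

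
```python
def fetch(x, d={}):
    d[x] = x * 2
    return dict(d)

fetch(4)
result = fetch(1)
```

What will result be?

Step 1: Mutable default dict is shared across calls.
Step 2: First call adds 4: 8. Second call adds 1: 2.
Step 3: result = {4: 8, 1: 2}

The answer is {4: 8, 1: 2}.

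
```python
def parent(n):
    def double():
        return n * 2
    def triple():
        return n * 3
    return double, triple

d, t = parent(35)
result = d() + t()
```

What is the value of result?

Step 1: Both closures capture the same n = 35.
Step 2: d() = 35 * 2 = 70, t() = 35 * 3 = 105.
Step 3: result = 70 + 105 = 175

The answer is 175.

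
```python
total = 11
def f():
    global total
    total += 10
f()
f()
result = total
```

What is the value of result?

Step 1: total = 11.
Step 2: First f(): total = 11 + 10 = 21.
Step 3: Second f(): total = 21 + 10 = 31. result = 31

The answer is 31.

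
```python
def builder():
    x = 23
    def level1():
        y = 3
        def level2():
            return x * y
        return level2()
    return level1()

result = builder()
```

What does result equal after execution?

Step 1: x = 23 in builder. y = 3 in level1.
Step 2: level2() reads x = 23 and y = 3 from enclosing scopes.
Step 3: result = 23 * 3 = 69

The answer is 69.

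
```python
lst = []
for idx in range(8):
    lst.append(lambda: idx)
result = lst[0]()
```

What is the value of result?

Step 1: The loop creates 8 lambdas, all referencing the same variable idx.
Step 2: After the loop, idx = 7 (final value).
Step 3: lst[0]() looks up idx at call time and finds 7. This is the late binding gotcha. result = 7

The answer is 7.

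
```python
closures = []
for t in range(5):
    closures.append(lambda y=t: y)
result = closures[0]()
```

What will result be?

Step 1: Default argument y=t captures t's value at each iteration.
Step 2: closures[0] captured y = 0 when t was 0.
Step 3: result = 0

The answer is 0.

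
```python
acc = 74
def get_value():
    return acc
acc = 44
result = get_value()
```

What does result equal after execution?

Step 1: acc is first set to 74, then reassigned to 44.
Step 2: get_value() is called after the reassignment, so it looks up the current global acc = 44.
Step 3: result = 44

The answer is 44.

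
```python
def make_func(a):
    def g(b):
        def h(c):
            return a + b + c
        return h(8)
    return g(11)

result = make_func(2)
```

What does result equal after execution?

Step 1: a = 2, b = 11, c = 8 across three nested scopes.
Step 2: h() accesses all three via LEGB rule.
Step 3: result = 2 + 11 + 8 = 21

The answer is 21.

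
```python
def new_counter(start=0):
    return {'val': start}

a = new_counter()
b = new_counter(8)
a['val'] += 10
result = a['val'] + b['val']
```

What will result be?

Step 1: new_counter() returns a new dict each call (immutable default 0).
Step 2: a = {'val': 0}, b = {'val': 8}.
Step 3: a['val'] += 10 = 10. result = 10 + 8 = 18

The answer is 18.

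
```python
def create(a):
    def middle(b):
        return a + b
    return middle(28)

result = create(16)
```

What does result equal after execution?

Step 1: create(16) passes a = 16.
Step 2: middle(28) has b = 28, reads a = 16 from enclosing.
Step 3: result = 16 + 28 = 44

The answer is 44.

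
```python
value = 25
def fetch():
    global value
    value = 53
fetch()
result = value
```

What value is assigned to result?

Step 1: value = 25 globally.
Step 2: fetch() declares global value and sets it to 53.
Step 3: After fetch(), global value = 53. result = 53

The answer is 53.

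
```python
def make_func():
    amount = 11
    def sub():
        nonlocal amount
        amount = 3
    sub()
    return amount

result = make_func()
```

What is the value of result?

Step 1: make_func() sets amount = 11.
Step 2: sub() uses nonlocal to reassign amount = 3.
Step 3: result = 3

The answer is 3.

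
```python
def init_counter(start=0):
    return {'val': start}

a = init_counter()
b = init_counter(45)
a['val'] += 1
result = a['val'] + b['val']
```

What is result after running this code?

Step 1: init_counter() returns a new dict each call (immutable default 0).
Step 2: a = {'val': 0}, b = {'val': 45}.
Step 3: a['val'] += 1 = 1. result = 1 + 45 = 46

The answer is 46.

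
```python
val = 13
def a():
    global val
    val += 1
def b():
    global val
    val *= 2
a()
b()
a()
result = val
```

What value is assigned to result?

Step 1: val = 13.
Step 2: a(): val = 13 + 1 = 14.
Step 3: b(): val = 14 * 2 = 28.
Step 4: a(): val = 28 + 1 = 29

The answer is 29.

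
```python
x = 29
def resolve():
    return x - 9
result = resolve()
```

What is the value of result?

Step 1: x = 29 is defined globally.
Step 2: resolve() looks up x from global scope = 29, then computes 29 - 9 = 20.
Step 3: result = 20

The answer is 20.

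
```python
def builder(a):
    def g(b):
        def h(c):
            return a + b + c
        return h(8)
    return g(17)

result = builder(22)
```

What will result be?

Step 1: a = 22, b = 17, c = 8 across three nested scopes.
Step 2: h() accesses all three via LEGB rule.
Step 3: result = 22 + 17 + 8 = 47

The answer is 47.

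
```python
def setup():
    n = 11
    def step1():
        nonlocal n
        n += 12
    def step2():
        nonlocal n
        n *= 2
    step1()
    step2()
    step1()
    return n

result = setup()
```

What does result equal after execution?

Step 1: n = 11.
Step 2: step1(): n = 11 + 12 = 23.
Step 3: step2(): n = 23 * 2 = 46.
Step 4: step1(): n = 46 + 12 = 58. result = 58

The answer is 58.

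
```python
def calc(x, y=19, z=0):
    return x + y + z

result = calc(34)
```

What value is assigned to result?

Step 1: calc(34) uses defaults y = 19, z = 0.
Step 2: Returns 34 + 19 + 0 = 53.
Step 3: result = 53

The answer is 53.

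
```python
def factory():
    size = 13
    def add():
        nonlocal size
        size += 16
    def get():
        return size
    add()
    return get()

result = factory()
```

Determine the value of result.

Step 1: size = 13. add() modifies it via nonlocal, get() reads it.
Step 2: add() makes size = 13 + 16 = 29.
Step 3: get() returns 29. result = 29

The answer is 29.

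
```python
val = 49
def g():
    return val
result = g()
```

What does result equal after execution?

Step 1: val = 49 is defined in the global scope.
Step 2: g() looks up val. No local val exists, so Python checks the global scope via LEGB rule and finds val = 49.
Step 3: result = 49

The answer is 49.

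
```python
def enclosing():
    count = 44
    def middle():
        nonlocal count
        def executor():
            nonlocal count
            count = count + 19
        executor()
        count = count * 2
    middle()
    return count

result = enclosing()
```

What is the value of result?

Step 1: count = 44.
Step 2: executor() adds 19: count = 44 + 19 = 63.
Step 3: middle() doubles: count = 63 * 2 = 126.
Step 4: result = 126

The answer is 126.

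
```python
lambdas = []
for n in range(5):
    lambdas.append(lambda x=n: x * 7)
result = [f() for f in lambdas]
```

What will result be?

Step 1: Default arg x=n captures n at each iteration.
Step 2: lambdas[k] has x defaulting to k, returns k * 7.
Step 3: result = [0, 7, 14, 21, 28]

The answer is [0, 7, 14, 21, 28].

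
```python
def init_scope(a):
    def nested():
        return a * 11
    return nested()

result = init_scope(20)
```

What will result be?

Step 1: init_scope(20) binds parameter a = 20.
Step 2: nested() accesses a = 20 from enclosing scope.
Step 3: result = 20 * 11 = 220

The answer is 220.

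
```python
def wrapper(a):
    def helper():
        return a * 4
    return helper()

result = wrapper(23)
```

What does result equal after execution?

Step 1: wrapper(23) binds parameter a = 23.
Step 2: helper() accesses a = 23 from enclosing scope.
Step 3: result = 23 * 4 = 92

The answer is 92.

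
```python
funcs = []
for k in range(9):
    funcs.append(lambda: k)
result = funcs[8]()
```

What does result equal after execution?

Step 1: The loop creates 9 lambdas, all referencing the same variable k.
Step 2: After the loop, k = 8 (final value).
Step 3: funcs[8]() looks up k at call time and finds 8. This is the late binding gotcha. result = 8

The answer is 8.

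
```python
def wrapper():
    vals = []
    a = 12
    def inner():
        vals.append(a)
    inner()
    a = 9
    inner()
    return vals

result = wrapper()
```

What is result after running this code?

Step 1: a = 12. inner() appends current a to vals.
Step 2: First inner(): appends 12. Then a = 9.
Step 3: Second inner(): appends 9 (closure sees updated a). result = [12, 9]

The answer is [12, 9].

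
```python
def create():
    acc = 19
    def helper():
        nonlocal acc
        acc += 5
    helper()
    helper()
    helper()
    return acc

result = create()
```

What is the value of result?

Step 1: acc starts at 19.
Step 2: helper() is called 3 times, each adding 5.
Step 3: acc = 19 + 5 * 3 = 34

The answer is 34.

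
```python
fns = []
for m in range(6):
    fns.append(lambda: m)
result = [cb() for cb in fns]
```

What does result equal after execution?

Step 1: All 6 lambdas share the same variable m.
Step 2: After the loop, m = 5.
Step 3: Each call returns 5. result = [5, 5, 5, 5, 5, 5]

The answer is [5, 5, 5, 5, 5, 5].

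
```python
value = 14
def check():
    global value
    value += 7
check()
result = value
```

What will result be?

Step 1: value = 14 globally.
Step 2: check() modifies global value: value += 7 = 21.
Step 3: result = 21

The answer is 21.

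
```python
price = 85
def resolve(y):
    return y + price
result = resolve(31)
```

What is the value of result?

Step 1: price = 85 is defined globally.
Step 2: resolve(31) uses parameter y = 31 and looks up price from global scope = 85.
Step 3: result = 31 + 85 = 116

The answer is 116.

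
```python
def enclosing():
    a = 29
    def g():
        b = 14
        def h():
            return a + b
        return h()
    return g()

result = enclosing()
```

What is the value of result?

Step 1: enclosing() defines a = 29. g() defines b = 14.
Step 2: h() accesses both from enclosing scopes: a = 29, b = 14.
Step 3: result = 29 + 14 = 43

The answer is 43.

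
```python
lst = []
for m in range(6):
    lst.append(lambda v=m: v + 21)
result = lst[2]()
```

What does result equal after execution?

Step 1: Default argument v=m captures m's value at definition time.
Step 2: lst[2] was defined when m = 2, so v defaults to 2.
Step 3: result = 2 + 21 = 23 (default arg fixes the late binding issue)

The answer is 23.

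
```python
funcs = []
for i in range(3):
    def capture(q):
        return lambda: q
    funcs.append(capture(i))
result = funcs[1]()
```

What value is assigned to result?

Step 1: capture(i) creates a new scope capturing q = i at call time.
Step 2: funcs[1] = capture(1), so its lambda captures q = 1.
Step 3: result = 1 (closure factory fixes late binding)

The answer is 1.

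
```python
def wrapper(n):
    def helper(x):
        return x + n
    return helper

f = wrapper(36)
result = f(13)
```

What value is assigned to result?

Step 1: wrapper(36) creates a closure that captures n = 36.
Step 2: f(13) calls the closure with x = 13, returning 13 + 36 = 49.
Step 3: result = 49

The answer is 49.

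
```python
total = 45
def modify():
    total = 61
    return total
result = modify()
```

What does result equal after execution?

Step 1: Global total = 45.
Step 2: modify() creates local total = 61, shadowing the global.
Step 3: Returns local total = 61. result = 61

The answer is 61.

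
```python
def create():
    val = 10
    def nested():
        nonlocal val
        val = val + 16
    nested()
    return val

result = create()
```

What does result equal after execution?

Step 1: create() sets val = 10.
Step 2: nested() uses nonlocal to modify val in create's scope: val = 10 + 16 = 26.
Step 3: create() returns the modified val = 26

The answer is 26.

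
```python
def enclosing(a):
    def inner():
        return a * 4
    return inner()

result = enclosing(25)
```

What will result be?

Step 1: enclosing(25) binds parameter a = 25.
Step 2: inner() accesses a = 25 from enclosing scope.
Step 3: result = 25 * 4 = 100

The answer is 100.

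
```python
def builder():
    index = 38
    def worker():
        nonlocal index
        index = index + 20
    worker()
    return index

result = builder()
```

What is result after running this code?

Step 1: builder() sets index = 38.
Step 2: worker() uses nonlocal to modify index in builder's scope: index = 38 + 20 = 58.
Step 3: builder() returns the modified index = 58

The answer is 58.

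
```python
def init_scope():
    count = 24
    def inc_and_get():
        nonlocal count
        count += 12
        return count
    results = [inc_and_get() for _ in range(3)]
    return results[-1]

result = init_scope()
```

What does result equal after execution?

Step 1: count = 24.
Step 2: Three calls to inc_and_get(), each adding 12.
Step 3: Last value = 24 + 12 * 3 = 60

The answer is 60.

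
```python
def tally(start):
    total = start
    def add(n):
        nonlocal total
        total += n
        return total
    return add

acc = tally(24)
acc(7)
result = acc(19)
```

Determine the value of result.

Step 1: tally(24) creates closure with total = 24.
Step 2: First acc(7): total = 24 + 7 = 31.
Step 3: Second acc(19): total = 31 + 19 = 50. result = 50

The answer is 50.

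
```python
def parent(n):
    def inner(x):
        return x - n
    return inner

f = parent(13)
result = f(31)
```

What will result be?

Step 1: parent(13) creates a closure capturing n = 13.
Step 2: f(31) computes 31 - 13 = 18.
Step 3: result = 18

The answer is 18.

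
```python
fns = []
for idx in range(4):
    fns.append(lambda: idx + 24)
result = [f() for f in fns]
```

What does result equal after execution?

Step 1: All lambdas capture idx by reference. After the loop, idx = 3.
Step 2: Each call returns 3 + 24 = 27.
Step 3: result = [27, 27, 27, 27]

The answer is [27, 27, 27, 27].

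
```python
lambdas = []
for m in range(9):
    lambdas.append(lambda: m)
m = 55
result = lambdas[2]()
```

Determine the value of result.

Step 1: Lambdas capture the variable m by reference, not by value.
Step 2: After the loop, m is reassigned to 55.
Step 3: lambdas[2]() looks up the current m = 55. result = 55

The answer is 55.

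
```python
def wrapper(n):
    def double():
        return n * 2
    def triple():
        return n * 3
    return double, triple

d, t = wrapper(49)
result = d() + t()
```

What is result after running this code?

Step 1: Both closures capture the same n = 49.
Step 2: d() = 49 * 2 = 98, t() = 49 * 3 = 147.
Step 3: result = 98 + 147 = 245

The answer is 245.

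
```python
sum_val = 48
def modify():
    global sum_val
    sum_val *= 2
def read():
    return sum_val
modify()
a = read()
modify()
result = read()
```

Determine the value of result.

Step 1: sum_val = 48.
Step 2: First modify(): sum_val = 48 * 2 = 96.
Step 3: Second modify(): sum_val = 96 * 2 = 192.
Step 4: read() returns 192

The answer is 192.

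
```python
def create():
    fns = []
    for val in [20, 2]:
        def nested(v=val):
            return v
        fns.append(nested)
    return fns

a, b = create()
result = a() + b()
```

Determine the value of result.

Step 1: Default argument v=val captures val at each iteration.
Step 2: a() returns 20 (captured at first iteration), b() returns 2 (captured at second).
Step 3: result = 20 + 2 = 22

The answer is 22.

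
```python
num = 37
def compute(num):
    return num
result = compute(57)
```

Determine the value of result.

Step 1: Global num = 37.
Step 2: compute(57) takes parameter num = 57, which shadows the global.
Step 3: result = 57

The answer is 57.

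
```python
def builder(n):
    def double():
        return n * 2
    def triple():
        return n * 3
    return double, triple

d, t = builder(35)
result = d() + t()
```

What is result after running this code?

Step 1: Both closures capture the same n = 35.
Step 2: d() = 35 * 2 = 70, t() = 35 * 3 = 105.
Step 3: result = 70 + 105 = 175

The answer is 175.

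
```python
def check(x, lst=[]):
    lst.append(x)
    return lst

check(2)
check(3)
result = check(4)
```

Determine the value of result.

Step 1: Mutable default argument gotcha! The list [] is created once.
Step 2: Each call appends to the SAME list: [2], [2, 3], [2, 3, 4].
Step 3: result = [2, 3, 4]

The answer is [2, 3, 4].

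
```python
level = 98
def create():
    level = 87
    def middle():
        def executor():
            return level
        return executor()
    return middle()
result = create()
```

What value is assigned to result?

Step 1: create() defines level = 87. middle() and executor() have no local level.
Step 2: executor() checks local (none), enclosing middle() (none), enclosing create() and finds level = 87.
Step 3: result = 87

The answer is 87.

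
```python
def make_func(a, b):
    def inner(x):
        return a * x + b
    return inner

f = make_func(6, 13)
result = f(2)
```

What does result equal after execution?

Step 1: make_func(6, 13) captures a = 6, b = 13.
Step 2: f(2) computes 6 * 2 + 13 = 25.
Step 3: result = 25

The answer is 25.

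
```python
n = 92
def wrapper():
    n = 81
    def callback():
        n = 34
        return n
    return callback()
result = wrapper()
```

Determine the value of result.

Step 1: Three scopes define n: global (92), wrapper (81), callback (34).
Step 2: callback() has its own local n = 34, which shadows both enclosing and global.
Step 3: result = 34 (local wins in LEGB)

The answer is 34.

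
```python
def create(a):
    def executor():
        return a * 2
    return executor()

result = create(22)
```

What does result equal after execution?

Step 1: create(22) binds parameter a = 22.
Step 2: executor() accesses a = 22 from enclosing scope.
Step 3: result = 22 * 2 = 44

The answer is 44.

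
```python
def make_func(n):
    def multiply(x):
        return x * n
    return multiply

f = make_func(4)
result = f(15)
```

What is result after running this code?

Step 1: make_func(4) returns multiply closure with n = 4.
Step 2: f(15) computes 15 * 4 = 60.
Step 3: result = 60

The answer is 60.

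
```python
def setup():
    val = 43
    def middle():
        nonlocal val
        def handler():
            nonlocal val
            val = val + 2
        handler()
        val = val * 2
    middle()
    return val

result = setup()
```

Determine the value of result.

Step 1: val = 43.
Step 2: handler() adds 2: val = 43 + 2 = 45.
Step 3: middle() doubles: val = 45 * 2 = 90.
Step 4: result = 90

The answer is 90.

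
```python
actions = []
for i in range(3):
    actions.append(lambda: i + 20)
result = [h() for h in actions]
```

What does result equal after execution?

Step 1: All lambdas capture i by reference. After the loop, i = 2.
Step 2: Each call returns 2 + 20 = 22.
Step 3: result = [22, 22, 22]

The answer is [22, 22, 22].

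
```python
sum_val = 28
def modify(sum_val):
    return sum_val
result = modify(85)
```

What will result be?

Step 1: Global sum_val = 28.
Step 2: modify(85) takes parameter sum_val = 85, which shadows the global.
Step 3: result = 85

The answer is 85.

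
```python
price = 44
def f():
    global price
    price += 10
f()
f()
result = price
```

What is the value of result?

Step 1: price = 44.
Step 2: First f(): price = 44 + 10 = 54.
Step 3: Second f(): price = 54 + 10 = 64. result = 64

The answer is 64.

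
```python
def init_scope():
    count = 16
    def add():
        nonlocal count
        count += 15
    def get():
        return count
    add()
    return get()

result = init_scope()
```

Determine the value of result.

Step 1: count = 16. add() modifies it via nonlocal, get() reads it.
Step 2: add() makes count = 16 + 15 = 31.
Step 3: get() returns 31. result = 31

The answer is 31.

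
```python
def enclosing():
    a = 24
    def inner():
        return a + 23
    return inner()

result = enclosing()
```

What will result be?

Step 1: enclosing() defines a = 24.
Step 2: inner() reads a = 24 from enclosing scope, returns 24 + 23 = 47.
Step 3: result = 47

The answer is 47.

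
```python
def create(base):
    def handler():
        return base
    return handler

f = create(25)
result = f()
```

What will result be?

Step 1: create(25) creates closure capturing base = 25.
Step 2: f() returns the captured base = 25.
Step 3: result = 25

The answer is 25.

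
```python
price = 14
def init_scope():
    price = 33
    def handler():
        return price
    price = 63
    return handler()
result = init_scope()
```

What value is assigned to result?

Step 1: init_scope() sets price = 33, then later price = 63.
Step 2: handler() is called after price is reassigned to 63. Closures capture variables by reference, not by value.
Step 3: result = 63

The answer is 63.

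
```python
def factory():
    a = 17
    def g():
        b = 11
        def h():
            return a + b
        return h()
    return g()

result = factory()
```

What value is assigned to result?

Step 1: factory() defines a = 17. g() defines b = 11.
Step 2: h() accesses both from enclosing scopes: a = 17, b = 11.
Step 3: result = 17 + 11 = 28

The answer is 28.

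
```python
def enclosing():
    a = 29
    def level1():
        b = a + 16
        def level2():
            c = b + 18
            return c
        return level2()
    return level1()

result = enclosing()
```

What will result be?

Step 1: a = 29. b = a + 16 = 45.
Step 2: c = b + 18 = 45 + 18 = 63.
Step 3: result = 63

The answer is 63.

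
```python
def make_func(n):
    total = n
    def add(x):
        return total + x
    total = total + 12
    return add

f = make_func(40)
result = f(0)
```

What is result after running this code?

Step 1: make_func(40) sets total = 40, then total = 40 + 12 = 52.
Step 2: Closures capture by reference, so add sees total = 52.
Step 3: f(0) returns 52 + 0 = 52

The answer is 52.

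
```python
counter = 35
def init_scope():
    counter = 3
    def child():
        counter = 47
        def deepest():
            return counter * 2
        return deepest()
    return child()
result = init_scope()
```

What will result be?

Step 1: deepest() looks up counter through LEGB: not local, finds counter = 47 in enclosing child().
Step 2: Returns 47 * 2 = 94.
Step 3: result = 94

The answer is 94.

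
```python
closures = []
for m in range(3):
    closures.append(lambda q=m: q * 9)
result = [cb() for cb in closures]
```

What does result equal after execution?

Step 1: Default arg q=m captures m at each iteration.
Step 2: closures[k] has q defaulting to k, returns k * 9.
Step 3: result = [0, 9, 18]

The answer is [0, 9, 18].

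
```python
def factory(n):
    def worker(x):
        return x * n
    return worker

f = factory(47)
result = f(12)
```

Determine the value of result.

Step 1: factory(47) creates a closure capturing n = 47.
Step 2: f(12) computes 12 * 47 = 564.
Step 3: result = 564

The answer is 564.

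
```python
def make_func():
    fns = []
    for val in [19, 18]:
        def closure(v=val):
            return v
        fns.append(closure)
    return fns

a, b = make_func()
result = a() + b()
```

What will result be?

Step 1: Default argument v=val captures val at each iteration.
Step 2: a() returns 19 (captured at first iteration), b() returns 18 (captured at second).
Step 3: result = 19 + 18 = 37

The answer is 37.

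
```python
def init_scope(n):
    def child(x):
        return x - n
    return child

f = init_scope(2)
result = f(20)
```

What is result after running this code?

Step 1: init_scope(2) creates a closure capturing n = 2.
Step 2: f(20) computes 20 - 2 = 18.
Step 3: result = 18

The answer is 18.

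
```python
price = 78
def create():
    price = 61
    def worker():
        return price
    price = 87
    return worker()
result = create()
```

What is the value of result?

Step 1: create() sets price = 61, then later price = 87.
Step 2: worker() is called after price is reassigned to 87. Closures capture variables by reference, not by value.
Step 3: result = 87

The answer is 87.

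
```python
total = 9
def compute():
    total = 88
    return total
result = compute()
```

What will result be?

Step 1: Global total = 9.
Step 2: compute() creates local total = 88, shadowing the global.
Step 3: Returns local total = 88. result = 88

The answer is 88.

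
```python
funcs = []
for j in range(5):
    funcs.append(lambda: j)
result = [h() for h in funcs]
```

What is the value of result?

Step 1: All 5 lambdas share the same variable j.
Step 2: After the loop, j = 4.
Step 3: Each call returns 4. result = [4, 4, 4, 4, 4]

The answer is [4, 4, 4, 4, 4].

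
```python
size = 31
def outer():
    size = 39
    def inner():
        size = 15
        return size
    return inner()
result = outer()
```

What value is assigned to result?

Step 1: Three scopes define size: global (31), outer (39), inner (15).
Step 2: inner() has its own local size = 15, which shadows both enclosing and global.
Step 3: result = 15 (local wins in LEGB)

The answer is 15.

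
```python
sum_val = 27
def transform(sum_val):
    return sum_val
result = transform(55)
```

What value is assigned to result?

Step 1: Global sum_val = 27.
Step 2: transform(55) takes parameter sum_val = 55, which shadows the global.
Step 3: result = 55

The answer is 55.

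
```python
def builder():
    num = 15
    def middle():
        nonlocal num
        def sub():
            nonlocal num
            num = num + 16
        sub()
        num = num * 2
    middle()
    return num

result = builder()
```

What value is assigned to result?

Step 1: num = 15.
Step 2: sub() adds 16: num = 15 + 16 = 31.
Step 3: middle() doubles: num = 31 * 2 = 62.
Step 4: result = 62

The answer is 62.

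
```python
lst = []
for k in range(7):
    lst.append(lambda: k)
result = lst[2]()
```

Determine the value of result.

Step 1: The loop creates 7 lambdas, all referencing the same variable k.
Step 2: After the loop, k = 6 (final value).
Step 3: lst[2]() looks up k at call time and finds 6. This is the late binding gotcha. result = 6

The answer is 6.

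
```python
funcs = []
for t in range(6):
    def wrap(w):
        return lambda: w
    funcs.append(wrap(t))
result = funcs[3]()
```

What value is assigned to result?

Step 1: wrap(t) creates a new scope capturing w = t at call time.
Step 2: funcs[3] = wrap(3), so its lambda captures w = 3.
Step 3: result = 3 (closure factory fixes late binding)

The answer is 3.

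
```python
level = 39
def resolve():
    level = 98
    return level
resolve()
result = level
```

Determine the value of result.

Step 1: level = 39 globally.
Step 2: resolve() creates a LOCAL level = 98 (no global keyword!).
Step 3: The global level is unchanged. result = 39

The answer is 39.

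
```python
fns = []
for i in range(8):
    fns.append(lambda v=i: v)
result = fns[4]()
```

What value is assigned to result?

Step 1: Default argument v=i captures i's value at each iteration.
Step 2: fns[4] captured v = 4 when i was 4.
Step 3: result = 4

The answer is 4.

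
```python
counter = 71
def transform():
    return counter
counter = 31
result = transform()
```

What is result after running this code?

Step 1: counter is first set to 71, then reassigned to 31.
Step 2: transform() is called after the reassignment, so it looks up the current global counter = 31.
Step 3: result = 31

The answer is 31.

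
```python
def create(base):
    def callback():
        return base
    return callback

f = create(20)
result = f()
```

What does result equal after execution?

Step 1: create(20) creates closure capturing base = 20.
Step 2: f() returns the captured base = 20.
Step 3: result = 20

The answer is 20.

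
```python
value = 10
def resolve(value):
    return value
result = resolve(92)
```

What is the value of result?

Step 1: Global value = 10.
Step 2: resolve(92) takes parameter value = 92, which shadows the global.
Step 3: result = 92

The answer is 92.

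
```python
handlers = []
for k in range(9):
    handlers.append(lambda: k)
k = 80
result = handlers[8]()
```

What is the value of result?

Step 1: Lambdas capture the variable k by reference, not by value.
Step 2: After the loop, k is reassigned to 80.
Step 3: handlers[8]() looks up the current k = 80. result = 80

The answer is 80.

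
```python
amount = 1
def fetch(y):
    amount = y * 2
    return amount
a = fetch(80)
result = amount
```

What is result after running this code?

Step 1: Global amount = 1.
Step 2: fetch(80) creates local amount = 80 * 2 = 160.
Step 3: Global amount unchanged because no global keyword. result = 1

The answer is 1.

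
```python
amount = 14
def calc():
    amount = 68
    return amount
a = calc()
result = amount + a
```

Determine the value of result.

Step 1: Global amount = 14. calc() returns local amount = 68.
Step 2: a = 68. Global amount still = 14.
Step 3: result = 14 + 68 = 82

The answer is 82.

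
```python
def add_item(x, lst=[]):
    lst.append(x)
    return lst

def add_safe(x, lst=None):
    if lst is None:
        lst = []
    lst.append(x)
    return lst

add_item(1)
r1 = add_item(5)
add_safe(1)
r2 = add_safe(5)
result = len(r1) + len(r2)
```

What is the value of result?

Step 1: add_item shares mutable default: after 2 calls, lst = [1, 5], len = 2.
Step 2: add_safe creates fresh list each time: r2 = [5], len = 1.
Step 3: result = 2 + 1 = 3

The answer is 3.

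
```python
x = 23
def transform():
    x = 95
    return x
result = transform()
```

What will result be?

Step 1: Global x = 23.
Step 2: transform() creates local x = 95, shadowing the global.
Step 3: Returns local x = 95. result = 95

The answer is 95.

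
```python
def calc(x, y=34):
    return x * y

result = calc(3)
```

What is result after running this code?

Step 1: calc(3) uses default y = 34.
Step 2: Returns 3 * 34 = 102.
Step 3: result = 102

The answer is 102.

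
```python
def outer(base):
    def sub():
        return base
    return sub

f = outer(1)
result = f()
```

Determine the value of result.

Step 1: outer(1) creates closure capturing base = 1.
Step 2: f() returns the captured base = 1.
Step 3: result = 1

The answer is 1.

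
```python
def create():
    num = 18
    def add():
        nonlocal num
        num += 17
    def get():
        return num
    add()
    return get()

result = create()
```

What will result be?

Step 1: num = 18. add() modifies it via nonlocal, get() reads it.
Step 2: add() makes num = 18 + 17 = 35.
Step 3: get() returns 35. result = 35

The answer is 35.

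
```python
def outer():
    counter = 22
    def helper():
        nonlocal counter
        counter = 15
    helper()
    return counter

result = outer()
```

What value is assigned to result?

Step 1: outer() sets counter = 22.
Step 2: helper() uses nonlocal to reassign counter = 15.
Step 3: result = 15

The answer is 15.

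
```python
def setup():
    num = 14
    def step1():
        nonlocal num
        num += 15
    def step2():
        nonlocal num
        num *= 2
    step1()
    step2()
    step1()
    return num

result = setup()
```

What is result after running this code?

Step 1: num = 14.
Step 2: step1(): num = 14 + 15 = 29.
Step 3: step2(): num = 29 * 2 = 58.
Step 4: step1(): num = 58 + 15 = 73. result = 73

The answer is 73.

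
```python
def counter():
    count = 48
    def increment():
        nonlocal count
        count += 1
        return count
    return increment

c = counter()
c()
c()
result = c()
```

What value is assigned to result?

Step 1: counter() creates closure with count = 48.
Step 2: Each c() call increments count via nonlocal. After 3 calls: 48 + 3 = 51.
Step 3: result = 51

The answer is 51.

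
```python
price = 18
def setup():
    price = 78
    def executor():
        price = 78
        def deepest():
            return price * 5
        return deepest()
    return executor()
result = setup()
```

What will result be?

Step 1: deepest() looks up price through LEGB: not local, finds price = 78 in enclosing executor().
Step 2: Returns 78 * 5 = 390.
Step 3: result = 390

The answer is 390.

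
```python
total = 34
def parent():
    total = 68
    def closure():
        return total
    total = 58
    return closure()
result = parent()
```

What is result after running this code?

Step 1: parent() sets total = 68, then later total = 58.
Step 2: closure() is called after total is reassigned to 58. Closures capture variables by reference, not by value.
Step 3: result = 58

The answer is 58.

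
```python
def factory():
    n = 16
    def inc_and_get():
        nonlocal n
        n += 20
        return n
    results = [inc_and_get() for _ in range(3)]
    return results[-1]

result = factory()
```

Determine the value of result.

Step 1: n = 16.
Step 2: Three calls to inc_and_get(), each adding 20.
Step 3: Last value = 16 + 20 * 3 = 76

The answer is 76.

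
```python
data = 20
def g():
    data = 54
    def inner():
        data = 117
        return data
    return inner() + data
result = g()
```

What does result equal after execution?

Step 1: g() has local data = 54. inner() has local data = 117.
Step 2: inner() returns its local data = 117.
Step 3: g() returns 117 + its own data (54) = 171

The answer is 171.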